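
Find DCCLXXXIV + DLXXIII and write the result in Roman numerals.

DCCLXXXIV = 784
DLXXIII = 573
784 + 573 = 1357

MCCCLVII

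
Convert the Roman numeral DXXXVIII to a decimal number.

DXXXVIII: D=500, X=10, X=10, X=10, V=5, I=1, I=1, I=1
500 + 10 + 10 + 10 + 5 + 1 + 1 + 1 = 538

538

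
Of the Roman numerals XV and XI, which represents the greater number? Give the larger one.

XV = 15
XI = 11
15 is larger

XV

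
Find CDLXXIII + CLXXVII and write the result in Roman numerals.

CDLXXIII = 473
CLXXVII = 177
473 + 177 = 650

DCL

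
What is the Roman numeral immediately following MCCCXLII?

MCCCXLII = 1342; next is 1343

MCCCXLIII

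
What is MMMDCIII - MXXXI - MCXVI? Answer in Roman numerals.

MMMDCIII = 3603, MXXXI = 1031, MCXVI = 1116
3603 - 1031 = 2572
2572 - 1116 = 1456

MCDLVI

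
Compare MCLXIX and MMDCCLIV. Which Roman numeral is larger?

MCLXIX = 1169
MMDCCLIV = 2754
2754 is larger

MMDCCLIV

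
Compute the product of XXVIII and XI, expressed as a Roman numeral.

XXVIII = 28
XI = 11
28 × 11 = 308

CCCVIII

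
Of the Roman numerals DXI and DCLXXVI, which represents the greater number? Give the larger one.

DXI = 511
DCLXXVI = 676
676 is larger

DCLXXVI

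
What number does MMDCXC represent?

MMDCXC: M=1000, M=1000, D=500, C=100, XC=90
1000 + 1000 + 500 + 100 + 90 = 2690

2690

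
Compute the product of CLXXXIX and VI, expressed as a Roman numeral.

CLXXXIX = 189
VI = 6
189 × 6 = 1134

MCXXXIV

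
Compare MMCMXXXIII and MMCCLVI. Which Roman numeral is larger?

MMCMXXXIII = 2933
MMCCLVI = 2256
2933 is larger

MMCMXXXIII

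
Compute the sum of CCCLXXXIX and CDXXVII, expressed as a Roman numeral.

CCCLXXXIX = 389
CDXXVII = 427
389 + 427 = 816

DCCCXVI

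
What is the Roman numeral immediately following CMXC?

CMXC = 990, so the next integer is 990 + 1 = 991

CMXCI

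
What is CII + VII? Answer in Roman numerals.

CII = 102
VII = 7
102 + 7 = 109

CIX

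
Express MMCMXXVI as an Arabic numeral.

MMCMXXVI: M=1000, M=1000, CM=900, X=10, X=10, V=5, I=1
1000 + 1000 + 900 + 10 + 10 + 5 + 1 = 2926

2926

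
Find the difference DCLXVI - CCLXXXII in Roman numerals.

DCLXVI = 666
CCLXXXII = 282
666 - 282 = 384

CCCLXXXIV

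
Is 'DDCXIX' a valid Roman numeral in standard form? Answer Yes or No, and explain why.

'DDCXIX': D should not appear more than once

No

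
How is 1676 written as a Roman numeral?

Convert 1676 to Roman numerals:
  1676 contains 1×1000 (M)
  676 contains 1×500 (D)
  176 contains 1×100 (C)
  76 contains 1×50 (L)
  26 contains 2×10 (XX)
  6 contains 1×5 (V)
  1 contains 1×1 (I)

MDCLXXVI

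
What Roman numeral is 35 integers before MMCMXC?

MMCMXC = 2990
2990 - 35 = 2955

MMCMLV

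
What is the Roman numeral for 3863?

Convert 3863 to Roman numerals:
  3863 contains 3×1000 (MMM)
  863 contains 1×500 (D)
  363 contains 3×100 (CCC)
  63 contains 1×50 (L)
  13 contains 1×10 (X)
  3 contains 3×1 (III)

MMMDCCCLXIII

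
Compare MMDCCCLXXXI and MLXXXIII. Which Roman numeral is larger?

MMDCCCLXXXI = 2881
MLXXXIII = 1083
2881 is larger

MMDCCCLXXXI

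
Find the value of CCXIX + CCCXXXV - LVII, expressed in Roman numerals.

CCXIX = 219, CCCXXXV = 335, LVII = 57
219 + 335 = 554
554 - 57 = 497

CDXCVII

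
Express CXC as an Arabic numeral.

CXC: C=100, XC=90
100 + 90 = 190

190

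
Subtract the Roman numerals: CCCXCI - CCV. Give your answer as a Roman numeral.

CCCXCI = 391
CCV = 205
391 - 205 = 186

CLXXXVI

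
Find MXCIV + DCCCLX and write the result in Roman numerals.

MXCIV = 1094
DCCCLX = 860
1094 + 860 = 1954

MCMLIV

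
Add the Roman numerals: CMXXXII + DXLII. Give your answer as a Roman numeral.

CMXXXII = 932
DXLII = 542
932 + 542 = 1474

MCDLXXIV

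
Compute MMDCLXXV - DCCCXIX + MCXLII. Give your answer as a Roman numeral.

MMDCLXXV = 2675, DCCCXIX = 819, MCXLII = 1142
2675 - 819 = 1856
1856 + 1142 = 2998

MMCMXCVIII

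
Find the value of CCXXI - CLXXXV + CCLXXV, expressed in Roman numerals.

CCXXI = 221, CLXXXV = 185, CCLXXV = 275
221 - 185 = 36
36 + 275 = 311

CCCXI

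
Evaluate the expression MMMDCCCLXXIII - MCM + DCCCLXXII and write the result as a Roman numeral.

MMMDCCCLXXIII = 3873, MCM = 1900, DCCCLXXII = 872
3873 - 1900 = 1973
1973 + 872 = 2845

MMDCCCXLV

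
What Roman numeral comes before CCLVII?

CCLVII = 257, so the previous integer is 257 - 1 = 256

CCLVI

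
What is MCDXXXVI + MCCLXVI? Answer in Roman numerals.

MCDXXXVI = 1436
MCCLXVI = 1266
1436 + 1266 = 2702

MMDCCII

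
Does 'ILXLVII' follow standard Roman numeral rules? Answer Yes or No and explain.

'ILXLVII': L should not appear more than once

No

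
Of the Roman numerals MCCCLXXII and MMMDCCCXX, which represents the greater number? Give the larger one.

MCCCLXXII = 1372
MMMDCCCXX = 3820
3820 is larger

MMMDCCCXX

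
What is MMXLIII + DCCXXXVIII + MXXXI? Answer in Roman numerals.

MMXLIII = 2043, DCCXXXVIII = 738, MXXXI = 1031
2043 + 738 = 2781
2781 + 1031 = 3812

MMMDCCCXII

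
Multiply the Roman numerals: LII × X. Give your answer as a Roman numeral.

LII = 52
X = 10
52 × 10 = 520

DXX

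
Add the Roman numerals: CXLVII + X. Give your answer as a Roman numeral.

CXLVII = 147
X = 10
147 + 10 = 157

CLVII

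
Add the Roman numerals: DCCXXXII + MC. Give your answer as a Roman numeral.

DCCXXXII = 732
MC = 1100
732 + 1100 = 1832

MDCCCXXXII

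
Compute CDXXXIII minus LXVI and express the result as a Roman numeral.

CDXXXIII = 433
LXVI = 66
433 - 66 = 367

CCCLXVII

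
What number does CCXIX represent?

CCXIX: C=100, C=100, X=10, IX=9
100 + 100 + 10 + 9 = 219

219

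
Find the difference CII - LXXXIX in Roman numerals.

CII = 102
LXXXIX = 89
102 - 89 = 13

XIII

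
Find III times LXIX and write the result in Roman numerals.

III = 3
LXIX = 69
3 × 69 = 207

CCVII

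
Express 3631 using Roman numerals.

Convert 3631 to Roman numerals:
  3631 contains 3×1000 (MMM)
  631 contains 1×500 (D)
  131 contains 1×100 (C)
  31 contains 3×10 (XXX)
  1 contains 1×1 (I)

MMMDCXXXI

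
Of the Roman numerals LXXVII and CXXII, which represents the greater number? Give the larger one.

LXXVII = 77
CXXII = 122
122 is larger

CXXII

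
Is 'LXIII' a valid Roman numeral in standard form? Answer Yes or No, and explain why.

'LXIII': Check the rules: uses only the symbols I, V, X, L, C, D, M; no symbol is repeated more than three times in a row; V, L and D each appear at most once; no smaller symbol precedes a larger one (values never increase from left to right). Value: L (50) + X (10) + I (1) + I (1) + I (1) = 63. So it is a valid standard Roman numeral.

Yes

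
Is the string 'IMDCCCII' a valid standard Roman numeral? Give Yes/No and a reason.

'IMDCCCII': Invalid subtractive combination: IM

No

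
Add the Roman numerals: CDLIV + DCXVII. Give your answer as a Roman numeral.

CDLIV = 454
DCXVII = 617
454 + 617 = 1071

MLXXI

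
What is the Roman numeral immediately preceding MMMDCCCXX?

MMMDCCCXX = 3820; previous is 3819

MMMDCCCXIX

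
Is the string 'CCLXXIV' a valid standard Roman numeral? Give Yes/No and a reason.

'CCLXXIV': Check the rules: uses only the symbols I, V, X, L, C, D, M; no symbol is repeated more than three times in a row; V, L and D each appear at most once; the only place a smaller symbol precedes a larger one is the allowed subtractive pair IV, the symbol right after such a pair (if any) is smaller than the pair's first symbol, and otherwise the values never increase from left to right. Value: C (100) + C (100) + L (50) + X (10) + X (10) + IV (4) = 274. So it is a valid standard Roman numeral.

Yes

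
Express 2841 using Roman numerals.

Convert 2841 to Roman numerals:
  2841 contains 2×1000 (MM)
  841 contains 1×500 (D)
  341 contains 3×100 (CCC)
  41 contains 1×40 (XL)
  1 contains 1×1 (I)

MMDCCCXLI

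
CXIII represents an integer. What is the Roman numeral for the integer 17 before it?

CXIII = 113
113 - 17 = 96

XCVI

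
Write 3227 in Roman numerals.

Convert 3227 to Roman numerals:
  3227 contains 3×1000 (MMM)
  227 contains 2×100 (CC)
  27 contains 2×10 (XX)
  7 contains 1×5 (V)
  2 contains 2×1 (II)

MMMCCXXVII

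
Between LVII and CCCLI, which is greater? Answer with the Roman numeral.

LVII = 57
CCCLI = 351
351 is larger

CCCLI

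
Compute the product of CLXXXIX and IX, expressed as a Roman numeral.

CLXXXIX = 189
IX = 9
189 × 9 = 1701

MDCCI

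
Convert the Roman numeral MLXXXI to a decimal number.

MLXXXI: M=1000, L=50, X=10, X=10, X=10, I=1
1000 + 50 + 10 + 10 + 10 + 1 = 1081

1081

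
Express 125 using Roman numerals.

Convert 125 to Roman numerals:
  125 contains 1×100 (C)
  25 contains 2×10 (XX)
  5 contains 1×5 (V)

CXXV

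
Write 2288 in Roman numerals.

Convert 2288 to Roman numerals:
  2288 contains 2×1000 (MM)
  288 contains 2×100 (CC)
  88 contains 1×50 (L)
  38 contains 3×10 (XXX)
  8 contains 1×5 (V)
  3 contains 3×1 (III)

MMCCLXXXVIII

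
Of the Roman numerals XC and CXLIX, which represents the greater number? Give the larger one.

XC = 90
CXLIX = 149
149 is larger

CXLIX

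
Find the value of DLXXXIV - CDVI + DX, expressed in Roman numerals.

DLXXXIV = 584, CDVI = 406, DX = 510
584 - 406 = 178
178 + 510 = 688

DCLXXXVIII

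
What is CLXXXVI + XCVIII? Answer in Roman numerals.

CLXXXVI = 186
XCVIII = 98
186 + 98 = 284

CCLXXXIV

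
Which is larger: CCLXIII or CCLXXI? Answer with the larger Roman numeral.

CCLXIII = 263
CCLXXI = 271
271 is larger

CCLXXI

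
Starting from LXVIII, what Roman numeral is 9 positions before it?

LXVIII = 68
68 - 9 = 59

LIX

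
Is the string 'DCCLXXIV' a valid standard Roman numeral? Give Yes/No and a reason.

'DCCLXXIV': Check the rules: uses only the symbols I, V, X, L, C, D, M; no symbol is repeated more than three times in a row; V, L and D each appear at most once; the only place a smaller symbol precedes a larger one is the allowed subtractive pair IV, the symbol right after such a pair (if any) is smaller than the pair's first symbol, and otherwise the values never increase from left to right. Value: D (500) + C (100) + C (100) + L (50) + X (10) + X (10) + IV (4) = 774. So it is a valid standard Roman numeral.

Yes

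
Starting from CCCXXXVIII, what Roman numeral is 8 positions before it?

CCCXXXVIII = 338
338 - 8 = 330

CCCXXX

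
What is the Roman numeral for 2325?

Convert 2325 to Roman numerals:
  2325 contains 2×1000 (MM)
  325 contains 3×100 (CCC)
  25 contains 2×10 (XX)
  5 contains 1×5 (V)

MMCCCXXV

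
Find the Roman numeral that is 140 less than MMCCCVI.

MMCCCVI = 2306
2306 - 140 = 2166

MMCLXVI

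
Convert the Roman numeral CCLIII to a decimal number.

CCLIII: C=100, C=100, L=50, I=1, I=1, I=1
100 + 100 + 50 + 1 + 1 + 1 = 253

253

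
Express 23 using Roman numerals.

Convert 23 to Roman numerals:
  23 contains 2×10 (XX)
  3 contains 3×1 (III)

XXIII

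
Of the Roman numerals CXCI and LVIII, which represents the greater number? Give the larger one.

CXCI = 191
LVIII = 58
191 is larger

CXCI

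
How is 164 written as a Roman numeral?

Convert 164 to Roman numerals:
  164 contains 1×100 (C)
  64 contains 1×50 (L)
  14 contains 1×10 (X)
  4 contains 1×4 (IV)

CLXIV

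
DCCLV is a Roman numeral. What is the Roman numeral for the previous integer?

DCCLV = 755, so the previous integer is 755 - 1 = 754

DCCLIV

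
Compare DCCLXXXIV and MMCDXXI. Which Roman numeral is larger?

DCCLXXXIV = 784
MMCDXXI = 2421
2421 is larger

MMCDXXI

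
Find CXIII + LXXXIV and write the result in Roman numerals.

CXIII = 113
LXXXIV = 84
113 + 84 = 197

CXCVII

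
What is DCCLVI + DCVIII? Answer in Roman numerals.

DCCLVI = 756
DCVIII = 608
756 + 608 = 1364

MCCCLXIV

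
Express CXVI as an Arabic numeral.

CXVI: C=100, X=10, V=5, I=1
100 + 10 + 5 + 1 = 116

116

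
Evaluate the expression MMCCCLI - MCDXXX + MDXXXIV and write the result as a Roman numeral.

MMCCCLI = 2351, MCDXXX = 1430, MDXXXIV = 1534
2351 - 1430 = 921
921 + 1534 = 2455

MMCDLV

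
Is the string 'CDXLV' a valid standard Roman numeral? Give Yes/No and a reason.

'CDXLV': Check the rules: uses only the symbols I, V, X, L, C, D, M; no symbol is repeated more than three times in a row; V, L and D each appear at most once; the only places a smaller symbol precedes a larger one are the allowed subtractive pairs CD, XL, the symbol right after such a pair (if any) is smaller than the pair's first symbol, and otherwise the values never increase from left to right. Value: CD (400) + XL (40) + V (5) = 445. So it is a valid standard Roman numeral.

Yes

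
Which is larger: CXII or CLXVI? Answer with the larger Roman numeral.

CXII = 112
CLXVI = 166
166 is larger

CLXVI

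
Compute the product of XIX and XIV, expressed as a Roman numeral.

XIX = 19
XIV = 14
19 × 14 = 266

CCLXVI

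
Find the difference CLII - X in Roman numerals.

CLII = 152
X = 10
152 - 10 = 142

CXLII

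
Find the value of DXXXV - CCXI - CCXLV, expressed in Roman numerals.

DXXXV = 535, CCXI = 211, CCXLV = 245
535 - 211 = 324
324 - 245 = 79

LXXIX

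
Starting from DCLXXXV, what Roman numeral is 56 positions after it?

DCLXXXV = 685
685 + 56 = 741

DCCXLI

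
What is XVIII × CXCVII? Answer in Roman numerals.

XVIII = 18
CXCVII = 197
18 × 197 = 3546

MMMDXLVI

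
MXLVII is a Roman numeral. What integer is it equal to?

MXLVII: M=1000, XL=40, V=5, I=1, I=1
1000 + 40 + 5 + 1 + 1 = 1047

1047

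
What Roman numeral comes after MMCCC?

MMCCC = 2300, so the next integer is 2300 + 1 = 2301

MMCCCI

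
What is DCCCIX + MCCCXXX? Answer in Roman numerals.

DCCCIX = 809
MCCCXXX = 1330
809 + 1330 = 2139

MMCXXXIX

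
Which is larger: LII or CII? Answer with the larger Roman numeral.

LII = 52
CII = 102
102 is larger

CII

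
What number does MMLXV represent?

MMLXV: M=1000, M=1000, L=50, X=10, V=5
1000 + 1000 + 50 + 10 + 5 = 2065

2065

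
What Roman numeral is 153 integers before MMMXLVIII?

MMMXLVIII = 3048
3048 - 153 = 2895

MMDCCCXCV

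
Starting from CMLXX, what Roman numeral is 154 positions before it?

CMLXX = 970
970 - 154 = 816

DCCCXVI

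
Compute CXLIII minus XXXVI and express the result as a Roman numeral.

CXLIII = 143
XXXVI = 36
143 - 36 = 107

CVII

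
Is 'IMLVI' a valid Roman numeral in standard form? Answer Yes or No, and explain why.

'IMLVI': Invalid subtractive combination: IM

No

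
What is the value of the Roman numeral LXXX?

LXXX: L=50, X=10, X=10, X=10
50 + 10 + 10 + 10 = 80

80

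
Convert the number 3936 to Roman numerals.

Convert 3936 to Roman numerals:
  3936 contains 3×1000 (MMM)
  936 contains 1×900 (CM)
  36 contains 3×10 (XXX)
  6 contains 1×5 (V)
  1 contains 1×1 (I)

MMMCMXXXVI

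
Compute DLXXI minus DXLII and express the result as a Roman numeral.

DLXXI = 571
DXLII = 542
571 - 542 = 29

XXIX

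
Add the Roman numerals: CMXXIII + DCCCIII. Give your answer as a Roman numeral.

CMXXIII = 923
DCCCIII = 803
923 + 803 = 1726

MDCCXXVI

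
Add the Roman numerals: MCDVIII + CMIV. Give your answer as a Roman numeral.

MCDVIII = 1408
CMIV = 904
1408 + 904 = 2312

MMCCCXII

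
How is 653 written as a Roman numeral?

Convert 653 to Roman numerals:
  653 contains 1×500 (D)
  153 contains 1×100 (C)
  53 contains 1×50 (L)
  3 contains 3×1 (III)

DCLIII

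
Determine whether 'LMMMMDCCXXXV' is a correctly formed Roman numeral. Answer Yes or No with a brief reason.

'LMMMMDCCXXXV': More than 3 consecutive M's

No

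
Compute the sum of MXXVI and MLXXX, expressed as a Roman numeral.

MXXVI = 1026
MLXXX = 1080
1026 + 1080 = 2106

MMCVI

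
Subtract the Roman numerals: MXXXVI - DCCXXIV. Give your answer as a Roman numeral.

MXXXVI = 1036
DCCXXIV = 724
1036 - 724 = 312

CCCXII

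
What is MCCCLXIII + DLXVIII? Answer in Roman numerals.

MCCCLXIII = 1363
DLXVIII = 568
1363 + 568 = 1931

MCMXXXI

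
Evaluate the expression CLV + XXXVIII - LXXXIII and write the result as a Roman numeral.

CLV = 155, XXXVIII = 38, LXXXIII = 83
155 + 38 = 193
193 - 83 = 110

CX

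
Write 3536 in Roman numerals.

Convert 3536 to Roman numerals:
  3536 contains 3×1000 (MMM)
  536 contains 1×500 (D)
  36 contains 3×10 (XXX)
  6 contains 1×5 (V)
  1 contains 1×1 (I)

MMMDXXXVI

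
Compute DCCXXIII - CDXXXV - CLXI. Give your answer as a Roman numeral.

DCCXXIII = 723, CDXXXV = 435, CLXI = 161
723 - 435 = 288
288 - 161 = 127

CXXVII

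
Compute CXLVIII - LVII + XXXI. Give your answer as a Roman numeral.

CXLVIII = 148, LVII = 57, XXXI = 31
148 - 57 = 91
91 + 31 = 122

CXXII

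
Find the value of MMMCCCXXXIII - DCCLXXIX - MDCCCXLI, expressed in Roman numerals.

MMMCCCXXXIII = 3333, DCCLXXIX = 779, MDCCCXLI = 1841
3333 - 779 = 2554
2554 - 1841 = 713

DCCXIII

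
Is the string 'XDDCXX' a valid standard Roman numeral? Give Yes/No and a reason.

'XDDCXX': D should not appear more than once

No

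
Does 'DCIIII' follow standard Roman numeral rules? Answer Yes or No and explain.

'DCIIII': More than 3 consecutive I's

No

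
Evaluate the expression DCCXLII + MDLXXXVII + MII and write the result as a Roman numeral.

DCCXLII = 742, MDLXXXVII = 1587, MII = 1002
742 + 1587 = 2329
2329 + 1002 = 3331

MMMCCCXXXI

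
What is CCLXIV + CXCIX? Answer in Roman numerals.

CCLXIV = 264
CXCIX = 199
264 + 199 = 463

CDLXIII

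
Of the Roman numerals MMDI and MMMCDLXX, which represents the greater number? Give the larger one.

MMDI = 2501
MMMCDLXX = 3470
3470 is larger

MMMCDLXX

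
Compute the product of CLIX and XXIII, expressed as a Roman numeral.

CLIX = 159
XXIII = 23
159 × 23 = 3657

MMMDCLVII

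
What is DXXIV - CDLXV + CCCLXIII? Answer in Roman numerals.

DXXIV = 524, CDLXV = 465, CCCLXIII = 363
524 - 465 = 59
59 + 363 = 422

CDXXII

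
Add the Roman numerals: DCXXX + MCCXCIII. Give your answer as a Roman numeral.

DCXXX = 630
MCCXCIII = 1293
630 + 1293 = 1923

MCMXXIII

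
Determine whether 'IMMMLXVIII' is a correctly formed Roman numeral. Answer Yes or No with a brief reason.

'IMMMLXVIII': Invalid subtractive combination: IM

No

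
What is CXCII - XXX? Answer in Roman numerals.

CXCII = 192
XXX = 30
192 - 30 = 162

CLXII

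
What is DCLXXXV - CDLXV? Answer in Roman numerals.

DCLXXXV = 685
CDLXV = 465
685 - 465 = 220

CCXX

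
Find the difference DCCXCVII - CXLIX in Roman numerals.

DCCXCVII = 797
CXLIX = 149
797 - 149 = 648

DCXLVIII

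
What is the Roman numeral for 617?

Convert 617 to Roman numerals:
  617 contains 1×500 (D)
  117 contains 1×100 (C)
  17 contains 1×10 (X)
  7 contains 1×5 (V)
  2 contains 2×1 (II)

DCXVII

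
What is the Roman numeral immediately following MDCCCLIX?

MDCCCLIX = 1859, so the next integer is 1859 + 1 = 1860

MDCCCLX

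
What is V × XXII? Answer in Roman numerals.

V = 5
XXII = 22
5 × 22 = 110

CX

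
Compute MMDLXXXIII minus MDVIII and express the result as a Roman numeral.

MMDLXXXIII = 2583
MDVIII = 1508
2583 - 1508 = 1075

MLXXV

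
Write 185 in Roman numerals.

Convert 185 to Roman numerals:
  185 contains 1×100 (C)
  85 contains 1×50 (L)
  35 contains 3×10 (XXX)
  5 contains 1×5 (V)

CLXXXV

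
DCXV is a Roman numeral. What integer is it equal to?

DCXV: D=500, C=100, X=10, V=5
500 + 100 + 10 + 5 = 615

615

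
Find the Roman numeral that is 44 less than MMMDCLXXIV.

MMMDCLXXIV = 3674
3674 - 44 = 3630

MMMDCXXX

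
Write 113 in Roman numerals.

Convert 113 to Roman numerals:
  113 contains 1×100 (C)
  13 contains 1×10 (X)
  3 contains 3×1 (III)

CXIII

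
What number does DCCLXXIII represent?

DCCLXXIII: D=500, C=100, C=100, L=50, X=10, X=10, I=1, I=1, I=1
500 + 100 + 100 + 50 + 10 + 10 + 1 + 1 + 1 = 773

773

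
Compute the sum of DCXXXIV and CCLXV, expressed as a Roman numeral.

DCXXXIV = 634
CCLXV = 265
634 + 265 = 899

DCCCXCIX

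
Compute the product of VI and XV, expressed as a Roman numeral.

VI = 6
XV = 15
6 × 15 = 90

XC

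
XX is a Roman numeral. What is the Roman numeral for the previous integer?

XX = 20, so the previous integer is 20 - 1 = 19

XIX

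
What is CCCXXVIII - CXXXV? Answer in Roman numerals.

CCCXXVIII = 328
CXXXV = 135
328 - 135 = 193

CXCIII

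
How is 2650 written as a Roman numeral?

Convert 2650 to Roman numerals:
  2650 contains 2×1000 (MM)
  650 contains 1×500 (D)
  150 contains 1×100 (C)
  50 contains 1×50 (L)

MMDCL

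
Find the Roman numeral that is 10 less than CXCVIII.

CXCVIII = 198
198 - 10 = 188

CLXXXVIII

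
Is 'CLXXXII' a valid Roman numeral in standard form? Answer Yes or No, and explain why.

'CLXXXII': Check the rules: uses only the symbols I, V, X, L, C, D, M; no symbol is repeated more than three times in a row; V, L and D each appear at most once; no smaller symbol precedes a larger one (values never increase from left to right). Value: C (100) + L (50) + X (10) + X (10) + X (10) + I (1) + I (1) = 182. So it is a valid standard Roman numeral.

Yes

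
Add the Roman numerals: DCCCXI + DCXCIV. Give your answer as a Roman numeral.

DCCCXI = 811
DCXCIV = 694
811 + 694 = 1505

MDV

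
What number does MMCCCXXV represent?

MMCCCXXV: M=1000, M=1000, C=100, C=100, C=100, X=10, X=10, V=5
1000 + 1000 + 100 + 100 + 100 + 10 + 10 + 5 = 2325

2325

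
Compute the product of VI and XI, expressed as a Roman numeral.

VI = 6
XI = 11
6 × 11 = 66

LXVI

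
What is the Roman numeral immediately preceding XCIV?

XCIV = 94; previous is 93

XCIII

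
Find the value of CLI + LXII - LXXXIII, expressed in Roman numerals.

CLI = 151, LXII = 62, LXXXIII = 83
151 + 62 = 213
213 - 83 = 130

CXXX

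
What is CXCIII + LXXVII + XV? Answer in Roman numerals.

CXCIII = 193, LXXVII = 77, XV = 15
193 + 77 = 270
270 + 15 = 285

CCLXXXV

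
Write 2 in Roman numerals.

Convert 2 to Roman numerals:
  2 contains 2×1 (II)

II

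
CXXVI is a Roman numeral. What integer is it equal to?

CXXVI: C=100, X=10, X=10, V=5, I=1
100 + 10 + 10 + 5 + 1 = 126

126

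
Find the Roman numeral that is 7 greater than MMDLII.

MMDLII = 2552
2552 + 7 = 2559

MMDLIX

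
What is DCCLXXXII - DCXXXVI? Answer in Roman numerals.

DCCLXXXII = 782
DCXXXVI = 636
782 - 636 = 146

CXLVI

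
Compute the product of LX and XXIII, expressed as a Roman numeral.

LX = 60
XXIII = 23
60 × 23 = 1380

MCCCLXXX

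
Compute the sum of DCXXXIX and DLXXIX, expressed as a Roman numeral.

DCXXXIX = 639
DLXXIX = 579
639 + 579 = 1218

MCCXVIII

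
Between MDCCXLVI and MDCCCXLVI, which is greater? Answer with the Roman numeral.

MDCCXLVI = 1746
MDCCCXLVI = 1846
1846 is larger

MDCCCXLVI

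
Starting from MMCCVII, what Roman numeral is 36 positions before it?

MMCCVII = 2207
2207 - 36 = 2171

MMCLXXI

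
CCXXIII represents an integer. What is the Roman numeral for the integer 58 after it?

CCXXIII = 223
223 + 58 = 281

CCLXXXI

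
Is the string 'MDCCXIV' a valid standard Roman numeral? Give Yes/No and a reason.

'MDCCXIV': Check the rules: uses only the symbols I, V, X, L, C, D, M; no symbol is repeated more than three times in a row; V, L and D each appear at most once; the only place a smaller symbol precedes a larger one is the allowed subtractive pair IV, the symbol right after such a pair (if any) is smaller than the pair's first symbol, and otherwise the values never increase from left to right. Value: M (1000) + D (500) + C (100) + C (100) + X (10) + IV (4) = 1714. So it is a valid standard Roman numeral.

Yes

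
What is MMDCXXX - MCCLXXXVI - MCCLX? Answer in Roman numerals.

MMDCXXX = 2630, MCCLXXXVI = 1286, MCCLX = 1260
2630 - 1286 = 1344
1344 - 1260 = 84

LXXXIV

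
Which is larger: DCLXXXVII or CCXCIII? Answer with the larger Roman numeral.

DCLXXXVII = 687
CCXCIII = 293
687 is larger

DCLXXXVII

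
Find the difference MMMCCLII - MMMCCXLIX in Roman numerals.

MMMCCLII = 3252
MMMCCXLIX = 3249
3252 - 3249 = 3

III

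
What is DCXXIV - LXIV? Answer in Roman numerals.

DCXXIV = 624
LXIV = 64
624 - 64 = 560

DLX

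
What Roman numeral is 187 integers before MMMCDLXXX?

MMMCDLXXX = 3480
3480 - 187 = 3293

MMMCCXCIII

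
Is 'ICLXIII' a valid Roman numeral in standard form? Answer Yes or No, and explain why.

'ICLXIII': Invalid subtractive combination: IC

No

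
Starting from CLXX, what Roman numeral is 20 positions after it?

CLXX = 170
170 + 20 = 190

CXC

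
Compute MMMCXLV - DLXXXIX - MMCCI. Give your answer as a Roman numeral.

MMMCXLV = 3145, DLXXXIX = 589, MMCCI = 2201
3145 - 589 = 2556
2556 - 2201 = 355

CCCLV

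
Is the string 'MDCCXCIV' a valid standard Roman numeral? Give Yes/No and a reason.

'MDCCXCIV': Check the rules: uses only the symbols I, V, X, L, C, D, M; no symbol is repeated more than three times in a row; V, L and D each appear at most once; the only places a smaller symbol precedes a larger one are the allowed subtractive pairs XC, IV, the symbol right after such a pair (if any) is smaller than the pair's first symbol, and otherwise the values never increase from left to right. Value: M (1000) + D (500) + C (100) + C (100) + XC (90) + IV (4) = 1794. So it is a valid standard Roman numeral.

Yes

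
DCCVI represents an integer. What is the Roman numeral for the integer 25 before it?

DCCVI = 706
706 - 25 = 681

DCLXXXI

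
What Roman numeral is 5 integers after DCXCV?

DCXCV = 695
695 + 5 = 700

DCC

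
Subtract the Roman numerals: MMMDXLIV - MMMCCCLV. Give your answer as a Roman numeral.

MMMDXLIV = 3544
MMMCCCLV = 3355
3544 - 3355 = 189

CLXXXIX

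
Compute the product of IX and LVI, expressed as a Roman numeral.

IX = 9
LVI = 56
9 × 56 = 504

DIV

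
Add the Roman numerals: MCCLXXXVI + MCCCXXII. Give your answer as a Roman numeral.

MCCLXXXVI = 1286
MCCCXXII = 1322
1286 + 1322 = 2608

MMDCVIII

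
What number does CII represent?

CII: C=100, I=1, I=1
100 + 1 + 1 = 102

102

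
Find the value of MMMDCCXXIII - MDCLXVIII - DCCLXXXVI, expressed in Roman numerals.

MMMDCCXXIII = 3723, MDCLXVIII = 1668, DCCLXXXVI = 786
3723 - 1668 = 2055
2055 - 786 = 1269

MCCLXIX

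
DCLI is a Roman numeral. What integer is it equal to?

DCLI: D=500, C=100, L=50, I=1
500 + 100 + 50 + 1 = 651

651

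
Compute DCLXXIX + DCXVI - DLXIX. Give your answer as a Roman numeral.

DCLXXIX = 679, DCXVI = 616, DLXIX = 569
679 + 616 = 1295
1295 - 569 = 726

DCCXXVI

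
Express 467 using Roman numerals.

Convert 467 to Roman numerals:
  467 contains 1×400 (CD)
  67 contains 1×50 (L)
  17 contains 1×10 (X)
  7 contains 1×5 (V)
  2 contains 2×1 (II)

CDLXVII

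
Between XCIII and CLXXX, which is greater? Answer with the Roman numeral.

XCIII = 93
CLXXX = 180
180 is larger

CLXXX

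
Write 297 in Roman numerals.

Convert 297 to Roman numerals:
  297 contains 2×100 (CC)
  97 contains 1×90 (XC)
  7 contains 1×5 (V)
  2 contains 2×1 (II)

CCXCVII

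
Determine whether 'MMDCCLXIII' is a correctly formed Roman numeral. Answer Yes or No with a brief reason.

'MMDCCLXIII': Check the rules: uses only the symbols I, V, X, L, C, D, M; no symbol is repeated more than three times in a row; V, L and D each appear at most once; no smaller symbol precedes a larger one (values never increase from left to right). Value: M (1000) + M (1000) + D (500) + C (100) + C (100) + L (50) + X (10) + I (1) + I (1) + I (1) = 2763. So it is a valid standard Roman numeral.

Yes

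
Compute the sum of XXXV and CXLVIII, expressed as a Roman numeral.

XXXV = 35
CXLVIII = 148
35 + 148 = 183

CLXXXIII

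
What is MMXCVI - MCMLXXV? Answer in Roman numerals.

MMXCVI = 2096
MCMLXXV = 1975
2096 - 1975 = 121

CXXI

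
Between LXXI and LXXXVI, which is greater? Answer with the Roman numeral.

LXXI = 71
LXXXVI = 86
86 is larger

LXXXVI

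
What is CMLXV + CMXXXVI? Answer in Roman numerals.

CMLXV = 965
CMXXXVI = 936
965 + 936 = 1901

MCMI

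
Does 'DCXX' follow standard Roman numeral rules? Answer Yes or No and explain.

'DCXX': Check the rules: uses only the symbols I, V, X, L, C, D, M; no symbol is repeated more than three times in a row; V, L and D each appear at most once; no smaller symbol precedes a larger one (values never increase from left to right). Value: D (500) + C (100) + X (10) + X (10) = 620. So it is a valid standard Roman numeral.

Yes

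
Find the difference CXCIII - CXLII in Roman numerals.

CXCIII = 193
CXLII = 142
193 - 142 = 51

LI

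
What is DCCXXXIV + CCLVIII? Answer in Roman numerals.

DCCXXXIV = 734
CCLVIII = 258
734 + 258 = 992

CMXCII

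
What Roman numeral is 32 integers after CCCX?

CCCX = 310
310 + 32 = 342

CCCXLII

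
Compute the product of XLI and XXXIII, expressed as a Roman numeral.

XLI = 41
XXXIII = 33
41 × 33 = 1353

MCCCLIII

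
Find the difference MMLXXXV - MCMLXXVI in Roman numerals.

MMLXXXV = 2085
MCMLXXVI = 1976
2085 - 1976 = 109

CIX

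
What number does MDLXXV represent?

MDLXXV: M=1000, D=500, L=50, X=10, X=10, V=5
1000 + 500 + 50 + 10 + 10 + 5 = 1575

1575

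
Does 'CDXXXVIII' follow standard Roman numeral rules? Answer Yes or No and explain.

'CDXXXVIII': Check the rules: uses only the symbols I, V, X, L, C, D, M; no symbol is repeated more than three times in a row; V, L and D each appear at most once; the only place a smaller symbol precedes a larger one is the allowed subtractive pair CD, the symbol right after such a pair (if any) is smaller than the pair's first symbol, and otherwise the values never increase from left to right. Value: CD (400) + X (10) + X (10) + X (10) + V (5) + I (1) + I (1) + I (1) = 438. So it is a valid standard Roman numeral.

Yes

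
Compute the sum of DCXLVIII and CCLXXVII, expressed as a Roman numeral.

DCXLVIII = 648
CCLXXVII = 277
648 + 277 = 925

CMXXV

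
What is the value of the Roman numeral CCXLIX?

CCXLIX: C=100, C=100, XL=40, IX=9
100 + 100 + 40 + 9 = 249

249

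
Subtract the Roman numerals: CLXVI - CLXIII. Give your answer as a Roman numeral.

CLXVI = 166
CLXIII = 163
166 - 163 = 3

III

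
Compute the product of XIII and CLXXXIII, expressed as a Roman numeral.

XIII = 13
CLXXXIII = 183
13 × 183 = 2379

MMCCCLXXIX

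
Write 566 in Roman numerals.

Convert 566 to Roman numerals:
  566 contains 1×500 (D)
  66 contains 1×50 (L)
  16 contains 1×10 (X)
  6 contains 1×5 (V)
  1 contains 1×1 (I)

DLXVI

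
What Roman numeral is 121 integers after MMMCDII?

MMMCDII = 3402
3402 + 121 = 3523

MMMDXXIII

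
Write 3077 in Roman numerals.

Convert 3077 to Roman numerals:
  3077 contains 3×1000 (MMM)
  77 contains 1×50 (L)
  27 contains 2×10 (XX)
  7 contains 1×5 (V)
  2 contains 2×1 (II)

MMMLXXVII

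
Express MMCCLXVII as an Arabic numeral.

MMCCLXVII: M=1000, M=1000, C=100, C=100, L=50, X=10, V=5, I=1, I=1
1000 + 1000 + 100 + 100 + 50 + 10 + 5 + 1 + 1 = 2267

2267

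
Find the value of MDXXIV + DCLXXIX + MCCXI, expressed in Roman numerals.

MDXXIV = 1524, DCLXXIX = 679, MCCXI = 1211
1524 + 679 = 2203
2203 + 1211 = 3414

MMMCDXIV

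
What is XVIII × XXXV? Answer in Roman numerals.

XVIII = 18
XXXV = 35
18 × 35 = 630

DCXXX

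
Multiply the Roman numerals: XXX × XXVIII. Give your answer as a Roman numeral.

XXX = 30
XXVIII = 28
30 × 28 = 840

DCCCXL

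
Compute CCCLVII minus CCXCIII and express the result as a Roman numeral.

CCCLVII = 357
CCXCIII = 293
357 - 293 = 64

LXIV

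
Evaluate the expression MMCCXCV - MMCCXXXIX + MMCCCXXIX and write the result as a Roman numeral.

MMCCXCV = 2295, MMCCXXXIX = 2239, MMCCCXXIX = 2329
2295 - 2239 = 56
56 + 2329 = 2385

MMCCCLXXXV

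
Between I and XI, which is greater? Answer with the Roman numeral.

I = 1
XI = 11
11 is larger

XI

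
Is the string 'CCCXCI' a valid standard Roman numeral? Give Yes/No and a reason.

'CCCXCI': Check the rules: uses only the symbols I, V, X, L, C, D, M; no symbol is repeated more than three times in a row; V, L and D each appear at most once; the only place a smaller symbol precedes a larger one is the allowed subtractive pair XC, the symbol right after such a pair (if any) is smaller than the pair's first symbol, and otherwise the values never increase from left to right. Value: C (100) + C (100) + C (100) + XC (90) + I (1) = 391. So it is a valid standard Roman numeral.

Yes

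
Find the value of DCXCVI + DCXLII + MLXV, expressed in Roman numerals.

DCXCVI = 696, DCXLII = 642, MLXV = 1065
696 + 642 = 1338
1338 + 1065 = 2403

MMCDIII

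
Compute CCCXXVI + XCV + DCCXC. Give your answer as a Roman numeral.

CCCXXVI = 326, XCV = 95, DCCXC = 790
326 + 95 = 421
421 + 790 = 1211

MCCXI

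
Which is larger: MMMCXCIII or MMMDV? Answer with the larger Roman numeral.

MMMCXCIII = 3193
MMMDV = 3505
3505 is larger

MMMDV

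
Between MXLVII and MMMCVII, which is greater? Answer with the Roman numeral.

MXLVII = 1047
MMMCVII = 3107
3107 is larger

MMMCVII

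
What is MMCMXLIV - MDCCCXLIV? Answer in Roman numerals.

MMCMXLIV = 2944
MDCCCXLIV = 1844
2944 - 1844 = 1100

MC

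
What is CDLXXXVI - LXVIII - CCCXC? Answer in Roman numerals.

CDLXXXVI = 486, LXVIII = 68, CCCXC = 390
486 - 68 = 418
418 - 390 = 28

XXVIII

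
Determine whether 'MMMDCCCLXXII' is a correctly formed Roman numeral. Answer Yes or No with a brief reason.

'MMMDCCCLXXII': Check the rules: uses only the symbols I, V, X, L, C, D, M; no symbol is repeated more than three times in a row; V, L and D each appear at most once; no smaller symbol precedes a larger one (values never increase from left to right). Value: M (1000) + M (1000) + M (1000) + D (500) + C (100) + C (100) + C (100) + L (50) + X (10) + X (10) + I (1) + I (1) = 3872. So it is a valid standard Roman numeral.

Yes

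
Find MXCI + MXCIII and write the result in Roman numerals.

MXCI = 1091
MXCIII = 1093
1091 + 1093 = 2184

MMCLXXXIV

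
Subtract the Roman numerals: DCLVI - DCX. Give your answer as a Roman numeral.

DCLVI = 656
DCX = 610
656 - 610 = 46

XLVI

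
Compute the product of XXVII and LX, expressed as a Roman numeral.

XXVII = 27
LX = 60
27 × 60 = 1620

MDCXX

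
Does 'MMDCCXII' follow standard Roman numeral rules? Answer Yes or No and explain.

'MMDCCXII': Check the rules: uses only the symbols I, V, X, L, C, D, M; no symbol is repeated more than three times in a row; V, L and D each appear at most once; no smaller symbol precedes a larger one (values never increase from left to right). Value: M (1000) + M (1000) + D (500) + C (100) + C (100) + X (10) + I (1) + I (1) = 2712. So it is a valid standard Roman numeral.

Yes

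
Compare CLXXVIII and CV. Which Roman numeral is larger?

CLXXVIII = 178
CV = 105
178 is larger

CLXXVIII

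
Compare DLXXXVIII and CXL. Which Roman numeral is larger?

DLXXXVIII = 588
CXL = 140
588 is larger

DLXXXVIII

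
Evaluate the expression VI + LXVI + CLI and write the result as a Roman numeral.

VI = 6, LXVI = 66, CLI = 151
6 + 66 = 72
72 + 151 = 223

CCXXIII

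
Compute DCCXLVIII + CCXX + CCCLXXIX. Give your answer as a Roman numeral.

DCCXLVIII = 748, CCXX = 220, CCCLXXIX = 379
748 + 220 = 968
968 + 379 = 1347

MCCCXLVII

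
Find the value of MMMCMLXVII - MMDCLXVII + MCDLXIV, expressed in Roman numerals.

MMMCMLXVII = 3967, MMDCLXVII = 2667, MCDLXIV = 1464
3967 - 2667 = 1300
1300 + 1464 = 2764

MMDCCLXIV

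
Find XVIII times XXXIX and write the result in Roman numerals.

XVIII = 18
XXXIX = 39
18 × 39 = 702

DCCII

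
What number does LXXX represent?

LXXX: L=50, X=10, X=10, X=10
50 + 10 + 10 + 10 = 80

80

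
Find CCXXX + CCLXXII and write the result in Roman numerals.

CCXXX = 230
CCLXXII = 272
230 + 272 = 502

DII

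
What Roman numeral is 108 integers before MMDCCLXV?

MMDCCLXV = 2765
2765 - 108 = 2657

MMDCLVII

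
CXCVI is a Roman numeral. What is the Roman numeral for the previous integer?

CXCVI = 196; previous is 195

CXCV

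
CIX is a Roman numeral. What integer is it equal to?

CIX: C=100, IX=9
100 + 9 = 109

109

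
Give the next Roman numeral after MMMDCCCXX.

MMMDCCCXX = 3820, so the next integer is 3820 + 1 = 3821

MMMDCCCXXI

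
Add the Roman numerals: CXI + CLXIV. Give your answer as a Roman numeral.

CXI = 111
CLXIV = 164
111 + 164 = 275

CCLXXV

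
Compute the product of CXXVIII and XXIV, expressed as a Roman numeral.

CXXVIII = 128
XXIV = 24
128 × 24 = 3072

MMMLXXII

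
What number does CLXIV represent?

CLXIV: C=100, L=50, X=10, IV=4
100 + 50 + 10 + 4 = 164

164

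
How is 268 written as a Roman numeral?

Convert 268 to Roman numerals:
  268 contains 2×100 (CC)
  68 contains 1×50 (L)
  18 contains 1×10 (X)
  8 contains 1×5 (V)
  3 contains 3×1 (III)

CCLXVIII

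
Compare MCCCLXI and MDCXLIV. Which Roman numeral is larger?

MCCCLXI = 1361
MDCXLIV = 1644
1644 is larger

MDCXLIV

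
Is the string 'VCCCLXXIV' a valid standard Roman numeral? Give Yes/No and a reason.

'VCCCLXXIV': V should not appear more than once

No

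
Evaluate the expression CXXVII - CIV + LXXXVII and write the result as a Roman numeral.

CXXVII = 127, CIV = 104, LXXXVII = 87
127 - 104 = 23
23 + 87 = 110

CX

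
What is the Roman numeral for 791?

Convert 791 to Roman numerals:
  791 contains 1×500 (D)
  291 contains 2×100 (CC)
  91 contains 1×90 (XC)
  1 contains 1×1 (I)

DCCXCI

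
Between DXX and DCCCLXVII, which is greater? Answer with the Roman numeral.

DXX = 520
DCCCLXVII = 867
867 is larger

DCCCLXVII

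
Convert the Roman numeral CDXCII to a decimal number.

CDXCII: CD=400, XC=90, I=1, I=1
400 + 90 + 1 + 1 = 492

492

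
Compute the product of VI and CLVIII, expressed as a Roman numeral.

VI = 6
CLVIII = 158
6 × 158 = 948

CMXLVIII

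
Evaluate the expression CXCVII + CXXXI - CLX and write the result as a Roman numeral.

CXCVII = 197, CXXXI = 131, CLX = 160
197 + 131 = 328
328 - 160 = 168

CLXVIII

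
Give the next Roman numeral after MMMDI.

MMMDI = 3501, so the next integer is 3501 + 1 = 3502

MMMDII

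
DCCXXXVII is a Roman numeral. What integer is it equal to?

DCCXXXVII: D=500, C=100, C=100, X=10, X=10, X=10, V=5, I=1, I=1
500 + 100 + 100 + 10 + 10 + 10 + 5 + 1 + 1 = 737

737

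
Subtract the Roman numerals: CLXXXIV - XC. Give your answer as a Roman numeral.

CLXXXIV = 184
XC = 90
184 - 90 = 94

XCIV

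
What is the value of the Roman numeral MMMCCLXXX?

MMMCCLXXX: M=1000, M=1000, M=1000, C=100, C=100, L=50, X=10, X=10, X=10
1000 + 1000 + 1000 + 100 + 100 + 50 + 10 + 10 + 10 = 3280

3280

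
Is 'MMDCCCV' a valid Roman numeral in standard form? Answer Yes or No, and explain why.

'MMDCCCV': Check the rules: uses only the symbols I, V, X, L, C, D, M; no symbol is repeated more than three times in a row; V, L and D each appear at most once; no smaller symbol precedes a larger one (values never increase from left to right). Value: M (1000) + M (1000) + D (500) + C (100) + C (100) + C (100) + V (5) = 2805. So it is a valid standard Roman numeral.

Yes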